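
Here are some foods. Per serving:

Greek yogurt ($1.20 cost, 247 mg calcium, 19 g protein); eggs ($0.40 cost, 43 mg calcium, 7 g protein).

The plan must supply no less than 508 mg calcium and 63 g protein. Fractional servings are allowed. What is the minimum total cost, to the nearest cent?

$3.71

Two binding constraints pin down two serving amounts, so the optimal mix uses at most two foods. The candidates are each food alone (scaled to the tighter of calcium/protein) and each pair with both constraints tight.
Greek yogurt only: max(508/247, 63/19) = 3.316 servings → $3.98.
eggs only: max(508/43, 63/7) = 11.81 servings → $4.73.
Greek yogurt + eggs with both tight: 0.9287 servings and 6.479 servings → $3.71.
Cheapest feasible corner: $3.71.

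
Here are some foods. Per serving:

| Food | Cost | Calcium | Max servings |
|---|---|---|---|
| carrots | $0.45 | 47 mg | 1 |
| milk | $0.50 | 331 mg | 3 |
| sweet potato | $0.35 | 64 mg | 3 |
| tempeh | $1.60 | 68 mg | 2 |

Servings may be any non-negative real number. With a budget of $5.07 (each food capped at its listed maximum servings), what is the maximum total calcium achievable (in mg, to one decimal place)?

Calcium per dollar: milk 662, sweet potato 182.9, carrots 104.4, tempeh 42.5.
Take 3 servings of milk: spends $1.50, +993.0 mg calcium (running total 993.0 mg).
Take 3 servings of sweet potato: spends $1.05, +192.0 mg calcium (running total 1185.0 mg).
Take 1 serving of carrots: spends $0.45, +47.0 mg calcium (running total 1232.0 mg).
Take 1.294 servings of tempeh: spends $2.07, +88.0 mg calcium (running total 1320.0 mg).
Filling greedily by calcium-per-dollar is optimal for one linear limit, giving 1320.0 mg.

1320.0 mg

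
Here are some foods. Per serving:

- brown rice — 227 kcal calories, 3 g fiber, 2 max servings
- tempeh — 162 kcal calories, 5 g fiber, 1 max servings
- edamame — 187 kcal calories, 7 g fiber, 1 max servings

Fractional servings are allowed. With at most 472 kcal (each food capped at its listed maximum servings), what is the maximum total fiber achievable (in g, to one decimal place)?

Fiber per kcal: edamame 0.03743, tempeh 0.03086, brown rice 0.01322.
Take 1 serving of edamame: uses 187 kcal, +7.0 g fiber (running total 7.0 g).
Take 1 serving of tempeh: uses 162 kcal, +5.0 g fiber (running total 12.0 g).
Take 0.5419 servings of brown rice: uses 123 kcal, +1.6 g fiber (running total 13.6 g).
Filling greedily by fiber-per-kcal is optimal for one linear limit, giving 13.6 g.

13.6 g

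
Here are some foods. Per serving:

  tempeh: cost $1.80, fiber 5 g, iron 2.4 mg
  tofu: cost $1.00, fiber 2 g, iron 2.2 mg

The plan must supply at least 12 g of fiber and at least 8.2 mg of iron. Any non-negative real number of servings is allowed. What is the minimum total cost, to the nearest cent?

For a min-cost LP with two ≥-constraints, a basic feasible solution has at most two positive variables.
tempeh only: max(12/5, 8.2/2.4) = 3.417 servings → $6.15.
tofu only: max(12/2, 8.2/2.2) = 6 servings → $6.00.
tempeh + tofu with both tight: 1.613 servings and 1.968 servings → $4.87.
So the least-cost plan costs $4.87.

$4.87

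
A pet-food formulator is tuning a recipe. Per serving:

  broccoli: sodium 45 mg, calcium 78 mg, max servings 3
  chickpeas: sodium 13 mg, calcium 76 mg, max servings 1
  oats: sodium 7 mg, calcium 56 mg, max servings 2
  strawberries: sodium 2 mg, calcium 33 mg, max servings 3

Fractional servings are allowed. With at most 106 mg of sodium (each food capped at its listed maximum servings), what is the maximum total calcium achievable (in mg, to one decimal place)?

Calcium per mg sodium: strawberries 16.5, oats 8, chickpeas 5.846, broccoli 1.733.
Take 3 servings of strawberries: uses 6 mg sodium, +99.0 mg calcium (running total 99.0 mg).
Take 2 servings of oats: uses 14 mg sodium, +112.0 mg calcium (running total 211.0 mg).
Take 1 serving of chickpeas: uses 13 mg sodium, +76.0 mg calcium (running total 287.0 mg).
Take 1.622 servings of broccoli: uses 73 mg sodium, +126.5 mg calcium (running total 413.5 mg).
Greedy by best ratio exhausts the sodium allowance optimally: 413.5 mg.

413.5 mg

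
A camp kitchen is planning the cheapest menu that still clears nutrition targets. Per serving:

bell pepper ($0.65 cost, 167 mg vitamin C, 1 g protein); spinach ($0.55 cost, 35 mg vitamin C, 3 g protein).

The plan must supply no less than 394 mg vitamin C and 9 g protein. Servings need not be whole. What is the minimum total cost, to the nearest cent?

$2.52

bell pepper only: max(394/167, 9/1) = 9 servings → $5.85.
spinach only: max(394/35, 9/3) = 11.26 servings → $6.19.
bell pepper + spinach with both tight: 1.861 servings and 2.38 servings → $2.52.
The minimum over all feasible corners is $2.52.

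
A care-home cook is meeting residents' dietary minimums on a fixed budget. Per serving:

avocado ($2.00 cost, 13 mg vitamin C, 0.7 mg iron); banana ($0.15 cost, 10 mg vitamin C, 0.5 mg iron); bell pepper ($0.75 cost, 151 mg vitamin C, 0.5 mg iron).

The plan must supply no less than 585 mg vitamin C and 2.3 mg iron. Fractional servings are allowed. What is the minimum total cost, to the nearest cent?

$2.98

Compare the cost at each extreme point of the feasible region.
avocado only: max(585/13, 2.3/0.7) = 45 servings → $90.00.
banana only: max(585/10, 2.3/0.5) = 58.5 servings → $8.78.
bell pepper only: max(585/151, 2.3/0.5) = 4.6 servings → $3.45.
avocado + banana with both targets exact would need a negative amount; discard.
avocado + bell pepper with both tight: 0.5524 servings and 3.827 servings → $3.97.
banana + bell pepper with both tight: 0.7773 servings and 3.823 servings → $2.98.
So the least-cost plan costs $2.98.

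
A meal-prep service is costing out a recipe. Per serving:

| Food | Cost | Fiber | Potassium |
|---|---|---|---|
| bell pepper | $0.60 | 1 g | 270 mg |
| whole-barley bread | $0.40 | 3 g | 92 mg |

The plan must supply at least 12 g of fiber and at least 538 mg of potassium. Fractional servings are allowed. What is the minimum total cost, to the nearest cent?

$1.93

This is a tiny linear program; its minimum lies at a vertex of the feasible set. List the vertices and price them.
bell pepper only: max(12/1, 538/270) = 12 servings → $7.20.
whole-barley bread only: max(12/3, 538/92) = 5.848 servings → $2.34.
bell pepper + whole-barley bread with both tight: 0.7103 servings and 3.763 servings → $1.93.
Cheapest feasible corner: $1.93.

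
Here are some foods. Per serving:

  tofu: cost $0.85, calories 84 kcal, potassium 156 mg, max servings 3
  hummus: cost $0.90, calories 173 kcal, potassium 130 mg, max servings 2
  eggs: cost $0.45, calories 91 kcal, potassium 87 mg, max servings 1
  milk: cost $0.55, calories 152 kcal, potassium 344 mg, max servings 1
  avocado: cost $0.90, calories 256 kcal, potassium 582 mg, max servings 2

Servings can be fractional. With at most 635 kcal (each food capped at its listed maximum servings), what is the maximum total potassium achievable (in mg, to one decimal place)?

1442.4 mg

Potassium per kcal: avocado 2.273, milk 2.263, tofu 1.857, eggs 0.956, hummus 0.7514.
Take 2 servings of avocado: uses 512 kcal, +1164.0 mg potassium (running total 1164.0 mg).
Take 0.8092 servings of milk: uses 123 kcal, +278.4 mg potassium (running total 1442.4 mg).
Greedy by best ratio exhausts the calories allowance optimally: 1442.4 mg.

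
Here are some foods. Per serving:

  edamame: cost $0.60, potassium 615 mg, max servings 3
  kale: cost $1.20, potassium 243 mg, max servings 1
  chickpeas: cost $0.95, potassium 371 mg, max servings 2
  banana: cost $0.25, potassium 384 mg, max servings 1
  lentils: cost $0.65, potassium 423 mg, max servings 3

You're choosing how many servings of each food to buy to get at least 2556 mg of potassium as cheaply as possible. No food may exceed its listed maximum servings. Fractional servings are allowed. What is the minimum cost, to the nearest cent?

Cost per mg of potassium: banana $0.0007, edamame $0.0010, lentils $0.0015, chickpeas $0.0026, kale $0.0049.
Take 1 serving of banana: +384.0 mg potassium for $0.25 (total $0.25, still need 2172.0 mg).
Take 3 servings of edamame: +1845.0 mg potassium for $1.80 (total $2.05, still need 327.0 mg).
Take 0.773 servings of lentils: +327.0 mg potassium for $0.50 (total $2.55, still need 0.0 mg).
Greedy by cheapest-per-mg is optimal for a single linear constraint, so the minimum cost is $2.55.

$2.55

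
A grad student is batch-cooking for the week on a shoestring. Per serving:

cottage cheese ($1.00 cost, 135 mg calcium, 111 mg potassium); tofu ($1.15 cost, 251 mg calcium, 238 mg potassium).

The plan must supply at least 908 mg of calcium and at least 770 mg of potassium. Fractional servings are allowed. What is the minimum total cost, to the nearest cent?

$4.16

An LP optimum is at a vertex; with two nutrient constraints at most two foods are used. Check each candidate.
cottage cheese only: max(908/135, 770/111) = 6.937 servings → $6.94.
tofu only: max(908/251, 770/238) = 3.618 servings → $4.16.
cottage cheese + tofu with both tight: 5.349 servings and 0.7407 servings → $6.20.
The minimum over all feasible corners is $4.16.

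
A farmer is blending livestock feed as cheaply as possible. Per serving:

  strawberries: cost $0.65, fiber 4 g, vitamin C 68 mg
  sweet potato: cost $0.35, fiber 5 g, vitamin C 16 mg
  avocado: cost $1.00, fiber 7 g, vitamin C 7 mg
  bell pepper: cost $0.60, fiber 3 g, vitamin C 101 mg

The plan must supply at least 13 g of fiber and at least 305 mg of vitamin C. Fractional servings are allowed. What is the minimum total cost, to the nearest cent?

strawberries only: max(13/4, 305/68) = 4.485 servings → $2.92.
sweet potato only: max(13/5, 305/16) = 19.06 servings → $6.67.
avocado only: max(13/7, 305/7) = 43.57 servings → $43.57.
bell pepper only: max(13/3, 305/101) = 4.333 servings → $2.60.
strawberries + sweet potato: intersection lies outside the first quadrant.
strawberries + avocado with both targets exact would need a negative amount; discard.
strawberries + bell pepper with both tight: 1.99 servings and 1.68 servings → $2.30.
sweet potato + avocado: the both-tight solution has a negative serving — not a feasible corner.
sweet potato + bell pepper with both tight: 0.8709 servings and 2.882 servings → $2.03.
avocado + bell pepper with both tight: 0.5802 servings and 2.98 servings → $2.37.
The minimum over all feasible corners is $2.03.

$2.03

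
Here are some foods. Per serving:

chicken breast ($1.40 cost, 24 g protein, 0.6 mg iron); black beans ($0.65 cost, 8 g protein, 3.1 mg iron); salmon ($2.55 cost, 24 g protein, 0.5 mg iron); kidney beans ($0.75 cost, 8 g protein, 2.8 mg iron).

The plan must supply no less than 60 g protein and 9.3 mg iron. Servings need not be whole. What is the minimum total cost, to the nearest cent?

$3.99

chicken breast only: max(60/24, 9.3/0.6) = 15.5 servings → $21.70.
black beans only: max(60/8, 9.3/3.1) = 7.5 servings → $4.88.
salmon only: max(60/24, 9.3/0.5) = 18.6 servings → $47.43.
kidney beans only: max(60/8, 9.3/2.8) = 7.5 servings → $5.62.
chicken breast + black beans with both tight: 1.603 servings and 2.69 servings → $3.99.
chicken breast + salmon: intersection lies outside the first quadrant.
chicken breast + kidney beans with both tight: 1.5 servings and 3 servings → $4.35.
black beans + salmon with both tight: 2.744 servings and 1.585 servings → $5.83.
black beans + kidney beans with both targets exact would need a negative amount; discard.
salmon + kidney beans with both tight: 1.481 servings and 3.057 servings → $6.07.
The minimum over all feasible corners is $3.99.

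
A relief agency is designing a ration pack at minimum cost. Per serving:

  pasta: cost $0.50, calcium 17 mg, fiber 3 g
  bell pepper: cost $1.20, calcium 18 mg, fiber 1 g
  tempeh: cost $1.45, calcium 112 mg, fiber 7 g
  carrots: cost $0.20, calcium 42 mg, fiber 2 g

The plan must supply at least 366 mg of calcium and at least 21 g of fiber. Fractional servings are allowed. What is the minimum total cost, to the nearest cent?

With two linear requirements the optimum uses one or two foods; enumerate the corners.
pasta only: max(366/17, 21/3) = 21.53 servings → $10.76.
bell pepper only: max(366/18, 21/1) = 21 servings → $25.20.
tempeh only: max(366/112, 21/7) = 3.268 servings → $4.74.
carrots only: max(366/42, 21/2) = 10.5 servings → $2.10.
pasta + bell pepper with both tight: 0.3243 servings and 20.03 servings → $24.19.
pasta + tempeh with both targets exact would need a negative amount; discard.
pasta + carrots with both tight: 1.63 servings and 8.054 servings → $2.43.
bell pepper + tempeh with both tight: 15 servings and 0.8571 servings → $19.24.
bell pepper + carrots with both targets exact would need a negative amount; discard.
tempeh + carrots with both tight: 2.143 servings and 3 servings → $3.71.
So the least-cost plan costs $2.10.

$2.10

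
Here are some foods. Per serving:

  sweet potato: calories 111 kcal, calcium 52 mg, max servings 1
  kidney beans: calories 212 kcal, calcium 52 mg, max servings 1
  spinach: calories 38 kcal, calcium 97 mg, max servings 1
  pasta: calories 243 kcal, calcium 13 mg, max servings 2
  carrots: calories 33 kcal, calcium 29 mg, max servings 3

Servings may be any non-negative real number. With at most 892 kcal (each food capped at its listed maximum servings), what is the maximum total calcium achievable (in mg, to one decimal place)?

311.1 mg

Calcium per kcal: spinach 2.553, carrots 0.8788, sweet potato 0.4685, kidney beans 0.2453, pasta 0.0535.
Take 1 serving of spinach: uses 38 kcal, +97.0 mg calcium (running total 97.0 mg).
Take 3 servings of carrots: uses 99 kcal, +87.0 mg calcium (running total 184.0 mg).
Take 1 serving of sweet potato: uses 111 kcal, +52.0 mg calcium (running total 236.0 mg).
Take 1 serving of kidney beans: uses 212 kcal, +52.0 mg calcium (running total 288.0 mg).
Take 1.778 servings of pasta: uses 432 kcal, +23.1 mg calcium (running total 311.1 mg).
Greedy by best ratio exhausts the calories allowance optimally: 311.1 mg.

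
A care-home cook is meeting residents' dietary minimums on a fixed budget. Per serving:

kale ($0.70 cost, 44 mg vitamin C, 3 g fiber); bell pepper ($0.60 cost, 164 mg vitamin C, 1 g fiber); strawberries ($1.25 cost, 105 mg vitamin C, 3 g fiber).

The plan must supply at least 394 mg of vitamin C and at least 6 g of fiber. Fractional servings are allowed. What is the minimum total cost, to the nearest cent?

$2.15

The cheapest plan sits at a corner of the feasible region — with two constraints it uses at most two foods.
kale only: max(394/44, 6/3) = 8.955 servings → $6.27.
bell pepper only: max(394/164, 6/1) = 6 servings → $3.60.
strawberries only: max(394/105, 6/3) = 3.752 servings → $4.69.
kale + bell pepper with both tight: 1.317 servings and 2.049 servings → $2.15.
kale + strawberries: the both-tight solution has a negative serving — not a feasible corner.
bell pepper + strawberries with both tight: 1.426 servings and 1.525 servings → $2.76.
The minimum over all feasible corners is $2.15.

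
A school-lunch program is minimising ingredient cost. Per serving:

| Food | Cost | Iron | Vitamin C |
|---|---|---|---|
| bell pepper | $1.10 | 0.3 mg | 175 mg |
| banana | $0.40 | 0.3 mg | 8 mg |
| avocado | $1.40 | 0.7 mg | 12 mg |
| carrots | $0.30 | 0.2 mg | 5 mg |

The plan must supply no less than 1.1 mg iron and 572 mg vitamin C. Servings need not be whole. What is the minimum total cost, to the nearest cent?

$3.74

bell pepper only: max(1.1/0.3, 572/175) = 3.667 servings → $4.03.
banana only: max(1.1/0.3, 572/8) = 71.5 servings → $28.60.
avocado only: max(1.1/0.7, 572/12) = 47.67 servings → $66.73.
carrots only: max(1.1/0.2, 572/5) = 114.4 servings → $34.32.
bell pepper + banana with both tight: 3.25 servings and 0.4172 servings → $3.74.
bell pepper + avocado with both tight: 3.257 servings and 0.1758 servings → $3.83.
bell pepper + carrots with both tight: 3.251 servings and 0.6239 servings → $3.76.
banana + avocado with both targets exact would need a negative amount; discard.
banana + carrots: the both-tight solution has a negative serving — not a feasible corner.
avocado + carrots: intersection lies outside the first quadrant.
Cheapest feasible corner: $3.74.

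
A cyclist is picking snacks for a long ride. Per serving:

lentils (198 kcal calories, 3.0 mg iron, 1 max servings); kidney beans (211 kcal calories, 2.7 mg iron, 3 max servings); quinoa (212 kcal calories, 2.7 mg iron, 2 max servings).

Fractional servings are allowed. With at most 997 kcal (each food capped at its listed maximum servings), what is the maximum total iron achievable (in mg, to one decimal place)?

Iron per kcal: lentils 0.01515, kidney beans 0.0128, quinoa 0.01274.
Take 1 serving of lentils: uses 198 kcal, +3.0 mg iron (running total 3.0 mg).
Take 3 servings of kidney beans: uses 633 kcal, +8.1 mg iron (running total 11.1 mg).
Take 0.783 servings of quinoa: uses 166 kcal, +2.1 mg iron (running total 13.2 mg).
Filling greedily by iron-per-kcal is optimal for one linear limit, giving 13.2 mg.

13.2 mg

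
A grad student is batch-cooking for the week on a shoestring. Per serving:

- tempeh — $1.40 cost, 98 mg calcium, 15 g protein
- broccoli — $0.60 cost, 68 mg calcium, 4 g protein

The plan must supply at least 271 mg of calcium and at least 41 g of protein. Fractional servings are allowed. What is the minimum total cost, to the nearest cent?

At the optimum either one food covers both requirements or two foods hit both targets exactly; no other combination can be cheaper.
tempeh only: max(271/98, 41/15) = 2.765 servings → $3.87.
broccoli only: max(271/68, 41/4) = 10.25 servings → $6.15.
tempeh + broccoli with both tight: 2.713 servings and 0.07484 servings → $3.84.
So the least-cost plan costs $3.84.

$3.84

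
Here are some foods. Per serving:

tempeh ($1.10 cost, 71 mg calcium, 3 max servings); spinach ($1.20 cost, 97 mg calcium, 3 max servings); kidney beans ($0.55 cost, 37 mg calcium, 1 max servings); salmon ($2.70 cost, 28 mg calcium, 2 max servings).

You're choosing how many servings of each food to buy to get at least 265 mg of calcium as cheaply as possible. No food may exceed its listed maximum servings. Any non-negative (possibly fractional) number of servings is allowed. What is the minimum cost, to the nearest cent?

$3.28

Cost per mg of calcium: spinach $0.0124, kidney beans $0.0149, tempeh $0.0155, salmon $0.0964.
Take 2.732 servings of spinach: +265.0 mg calcium for $3.28 (total $3.28, still need 0.0 mg).
Filling from the cheapest source first is optimal under one linear minimum: $3.28.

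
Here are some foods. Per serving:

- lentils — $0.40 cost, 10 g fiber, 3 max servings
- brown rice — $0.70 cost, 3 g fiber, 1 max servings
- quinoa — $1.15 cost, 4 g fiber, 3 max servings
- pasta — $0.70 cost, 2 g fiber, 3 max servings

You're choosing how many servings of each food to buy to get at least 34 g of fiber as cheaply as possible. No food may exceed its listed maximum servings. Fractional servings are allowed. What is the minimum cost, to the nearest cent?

$2.19

Cost per g of fiber: lentils $0.0400, brown rice $0.2333, quinoa $0.2875, pasta $0.3500.
Take 3 servings of lentils: +30.0 g fiber for $1.20 (total $1.20, still need 4.0 g).
Take 1 serving of brown rice: +3.0 g fiber for $0.70 (total $1.90, still need 1.0 g).
Take 0.25 servings of quinoa: +1.0 g fiber for $0.29 (total $2.19, still need 0.0 g).
Filling from the cheapest source first is optimal under one linear minimum: $2.19.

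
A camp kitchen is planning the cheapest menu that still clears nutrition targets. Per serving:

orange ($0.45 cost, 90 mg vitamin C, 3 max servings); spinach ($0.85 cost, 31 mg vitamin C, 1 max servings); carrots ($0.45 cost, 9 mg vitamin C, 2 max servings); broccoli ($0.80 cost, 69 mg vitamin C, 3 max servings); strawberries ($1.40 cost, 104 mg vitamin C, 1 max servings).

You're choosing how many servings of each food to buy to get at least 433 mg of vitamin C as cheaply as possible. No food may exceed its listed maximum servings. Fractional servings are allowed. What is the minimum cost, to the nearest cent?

Cost per mg of vitamin C: orange $0.0050, broccoli $0.0116, strawberries $0.0135, spinach $0.0274, carrots $0.0500.
Take 3 servings of orange: +270.0 mg vitamin C for $1.35 (total $1.35, still need 163.0 mg).
Take 2.362 servings of broccoli: +163.0 mg vitamin C for $1.89 (total $3.24, still need 0.0 mg).
Greedy by cheapest-per-mg is optimal for a single linear constraint, so the minimum cost is $3.24.

$3.24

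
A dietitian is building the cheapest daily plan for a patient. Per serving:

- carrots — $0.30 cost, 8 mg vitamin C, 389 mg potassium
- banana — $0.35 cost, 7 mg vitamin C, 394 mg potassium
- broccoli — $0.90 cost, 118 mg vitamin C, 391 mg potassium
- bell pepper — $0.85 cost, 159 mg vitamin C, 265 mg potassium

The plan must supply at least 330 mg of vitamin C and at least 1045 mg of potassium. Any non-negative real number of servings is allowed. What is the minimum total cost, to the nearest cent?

$2.10

Minimising a linear cost over {vitamin C ≥ 330, potassium ≥ 1045, servings ≥ 0} — the optimum is at a vertex, using one or two foods.
carrots only: max(330/8, 1045/389) = 41.25 servings → $12.38.
banana only: max(330/7, 1045/394) = 47.14 servings → $16.50.
broccoli only: max(330/118, 1045/391) = 2.797 servings → $2.52.
bell pepper only: max(330/159, 1045/265) = 3.943 servings → $3.35.
carrots + banana: the both-tight solution has a negative serving — not a feasible corner.
carrots + broccoli with both targets exact would need a negative amount; discard.
carrots + bell pepper with both tight: 1.318 servings and 2.009 servings → $2.10.
banana + broccoli with both targets exact would need a negative amount; discard.
banana + bell pepper with both tight: 1.295 servings and 2.018 servings → $2.17.
broccoli + bell pepper with both tight: 2.547 servings and 0.1851 servings → $2.45.
The minimum over all feasible corners is $2.10.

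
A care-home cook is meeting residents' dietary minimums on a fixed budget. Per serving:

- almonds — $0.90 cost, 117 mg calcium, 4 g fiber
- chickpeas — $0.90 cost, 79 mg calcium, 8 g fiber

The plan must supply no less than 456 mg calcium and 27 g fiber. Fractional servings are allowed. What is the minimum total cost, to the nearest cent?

Check every corner: each single food scaled to meet both minima, and each pair solved so both constraints bind.
almonds only: max(456/117, 27/4) = 6.75 servings → $6.08.
chickpeas only: max(456/79, 27/8) = 5.772 servings → $5.19.
almonds + chickpeas with both tight: 2.444 servings and 2.153 servings → $4.14.
Cheapest feasible corner: $4.14.

$4.14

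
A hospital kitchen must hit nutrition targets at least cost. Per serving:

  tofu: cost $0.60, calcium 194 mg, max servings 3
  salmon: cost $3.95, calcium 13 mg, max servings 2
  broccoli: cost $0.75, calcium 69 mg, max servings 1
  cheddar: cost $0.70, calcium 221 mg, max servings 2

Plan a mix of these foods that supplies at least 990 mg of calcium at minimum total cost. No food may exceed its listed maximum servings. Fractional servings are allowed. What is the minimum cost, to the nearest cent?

$3.09

Cost per mg of calcium: tofu $0.0031, cheddar $0.0032, broccoli $0.0109, salmon $0.3038.
Take 3 servings of tofu: +582.0 mg calcium for $1.80 (total $1.80, still need 408.0 mg).
Take 1.846 servings of cheddar: +408.0 mg calcium for $1.29 (total $3.09, still need 0.0 mg).
Greedy by cheapest-per-mg is optimal for a single linear constraint, so the minimum cost is $3.09.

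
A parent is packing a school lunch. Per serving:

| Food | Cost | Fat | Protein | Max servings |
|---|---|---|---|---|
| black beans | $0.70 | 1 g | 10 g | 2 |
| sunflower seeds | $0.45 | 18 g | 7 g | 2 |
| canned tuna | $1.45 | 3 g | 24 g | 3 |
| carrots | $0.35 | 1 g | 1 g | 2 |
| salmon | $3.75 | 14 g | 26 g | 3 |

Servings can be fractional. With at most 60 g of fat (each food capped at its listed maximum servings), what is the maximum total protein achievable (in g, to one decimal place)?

Protein per g fat: black beans 10, canned tuna 8, salmon 1.857, carrots 1, sunflower seeds 0.3889.
Take 2 servings of black beans: uses 2 g fat, +20.0 g protein (running total 20.0 g).
Take 3 servings of canned tuna: uses 9 g fat, +72.0 g protein (running total 92.0 g).
Take 3 servings of salmon: uses 42 g fat, +78.0 g protein (running total 170.0 g).
Take 2 servings of carrots: uses 2 g fat, +2.0 g protein (running total 172.0 g).
Take 0.2778 servings of sunflower seeds: uses 5 g fat, +1.9 g protein (running total 173.9 g).
Filling greedily by protein-per-g fat is optimal for one linear limit, giving 173.9 g.

173.9 g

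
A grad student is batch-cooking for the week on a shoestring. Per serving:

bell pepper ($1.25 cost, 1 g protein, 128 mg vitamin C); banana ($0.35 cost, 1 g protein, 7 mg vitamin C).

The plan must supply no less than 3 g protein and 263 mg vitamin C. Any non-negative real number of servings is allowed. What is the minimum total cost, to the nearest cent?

$2.85

An LP optimum is at a vertex; with two nutrient constraints at most two foods are used. Check each candidate.
bell pepper only: max(3/1, 263/128) = 3 servings → $3.75.
banana only: max(3/1, 263/7) = 37.57 servings → $13.15.
bell pepper + banana with both tight: 2 servings and 1 serving → $2.85.
Cheapest feasible corner: $2.85.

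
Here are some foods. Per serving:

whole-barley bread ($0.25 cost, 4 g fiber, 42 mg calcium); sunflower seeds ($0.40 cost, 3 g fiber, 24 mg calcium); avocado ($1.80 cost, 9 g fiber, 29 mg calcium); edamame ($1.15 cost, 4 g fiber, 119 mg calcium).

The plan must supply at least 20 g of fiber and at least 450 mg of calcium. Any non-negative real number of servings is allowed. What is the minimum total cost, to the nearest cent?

The cheapest plan sits at a corner of the feasible region — with two constraints it uses at most two foods.
whole-barley bread only: max(20/4, 450/42) = 10.71 servings → $2.68.
sunflower seeds only: max(20/3, 450/24) = 18.75 servings → $7.50.
avocado only: max(20/9, 450/29) = 15.52 servings → $27.93.
edamame only: max(20/4, 450/119) = 5 servings → $5.75.
whole-barley bread + sunflower seeds with both targets exact would need a negative amount; discard.
whole-barley bread + avocado: intersection lies outside the first quadrant.
whole-barley bread + edamame with both tight: 1.883 servings and 3.117 servings → $4.06.
sunflower seeds + avocado: the both-tight solution has a negative serving — not a feasible corner.
sunflower seeds + edamame with both tight: 2.222 servings and 3.333 servings → $4.72.
avocado + edamame with both tight: 0.6073 servings and 3.634 servings → $5.27.
Cheapest feasible corner: $2.68.

$2.68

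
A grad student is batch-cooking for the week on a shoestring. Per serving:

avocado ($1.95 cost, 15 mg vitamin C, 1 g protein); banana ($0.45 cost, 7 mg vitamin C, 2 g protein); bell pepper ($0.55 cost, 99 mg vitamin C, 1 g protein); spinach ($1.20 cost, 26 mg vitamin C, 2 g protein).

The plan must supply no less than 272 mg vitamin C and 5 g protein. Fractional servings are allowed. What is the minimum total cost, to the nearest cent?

$1.99

Minimising a linear cost over {vitamin C ≥ 272, protein ≥ 5, servings ≥ 0} — the optimum is at a vertex, using one or two foods.
avocado only: max(272/15, 5/1) = 18.13 servings → $35.36.
banana only: max(272/7, 5/2) = 38.86 servings → $17.49.
bell pepper only: max(272/99, 5/1) = 5 servings → $2.75.
spinach only: max(272/26, 5/2) = 10.46 servings → $12.55.
avocado + banana: the both-tight solution has a negative serving — not a feasible corner.
avocado + bell pepper with both tight: 2.655 servings and 2.345 servings → $6.47.
avocado + spinach: intersection lies outside the first quadrant.
banana + bell pepper with both tight: 1.168 servings and 2.665 servings → $1.99.
banana + spinach: intersection lies outside the first quadrant.
bell pepper + spinach with both tight: 2.407 servings and 1.297 servings → $2.88.
The minimum over all feasible corners is $1.99.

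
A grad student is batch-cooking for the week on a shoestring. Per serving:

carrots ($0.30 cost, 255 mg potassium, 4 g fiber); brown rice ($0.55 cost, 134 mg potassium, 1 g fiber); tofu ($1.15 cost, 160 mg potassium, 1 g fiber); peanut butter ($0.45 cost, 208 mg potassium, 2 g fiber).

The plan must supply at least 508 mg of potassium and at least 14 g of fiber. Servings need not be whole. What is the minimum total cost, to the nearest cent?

$1.05

For a min-cost LP with two ≥-constraints, a basic feasible solution has at most two positive variables.
carrots only: max(508/255, 14/4) = 3.5 servings → $1.05.
brown rice only: max(508/134, 14/1) = 14 servings → $7.70.
tofu only: max(508/160, 14/1) = 14 servings → $16.10.
peanut butter only: max(508/208, 14/2) = 7 servings → $3.15.
carrots + brown rice: intersection lies outside the first quadrant.
carrots + tofu with both targets exact would need a negative amount; discard.
carrots + peanut butter: intersection lies outside the first quadrant.
brown rice + tofu with both targets exact would need a negative amount; discard.
brown rice + peanut butter: the both-tight solution has a negative serving — not a feasible corner.
tofu + peanut butter: intersection lies outside the first quadrant.
Cheapest feasible corner: $1.05.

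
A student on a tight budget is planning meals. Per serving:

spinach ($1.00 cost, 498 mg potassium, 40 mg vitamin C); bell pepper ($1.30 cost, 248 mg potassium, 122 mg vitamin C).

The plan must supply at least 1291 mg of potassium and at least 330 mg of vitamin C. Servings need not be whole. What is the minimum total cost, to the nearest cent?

The cheapest plan sits at a corner of the feasible region — with two constraints it uses at most two foods.
spinach only: max(1291/498, 330/40) = 8.25 servings → $8.25.
bell pepper only: max(1291/248, 330/122) = 5.206 servings → $6.77.
spinach + bell pepper with both tight: 1.488 servings and 2.217 servings → $4.37.
So the least-cost plan costs $4.37.

$4.37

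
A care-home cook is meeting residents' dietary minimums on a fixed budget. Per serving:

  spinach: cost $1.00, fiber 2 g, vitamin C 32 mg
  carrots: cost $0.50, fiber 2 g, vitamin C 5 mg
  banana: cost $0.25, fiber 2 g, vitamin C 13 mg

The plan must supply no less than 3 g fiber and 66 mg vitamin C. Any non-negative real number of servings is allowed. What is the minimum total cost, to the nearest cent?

$1.27

This is a tiny linear program; its minimum lies at a vertex of the feasible set. List the vertices and price them.
spinach only: max(3/2, 66/32) = 2.062 servings → $2.06.
carrots only: max(3/2, 66/5) = 13.2 servings → $6.60.
banana only: max(3/2, 66/13) = 5.077 servings → $1.27.
spinach + carrots: intersection lies outside the first quadrant.
spinach + banana with both targets exact would need a negative amount; discard.
carrots + banana: intersection lies outside the first quadrant.
The minimum over all feasible corners is $1.27.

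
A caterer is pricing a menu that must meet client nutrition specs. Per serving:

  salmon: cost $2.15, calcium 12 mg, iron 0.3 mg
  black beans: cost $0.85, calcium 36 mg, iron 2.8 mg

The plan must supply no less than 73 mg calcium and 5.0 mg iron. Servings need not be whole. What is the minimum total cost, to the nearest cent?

With two linear requirements the optimum uses one or two foods; enumerate the corners.
salmon only: max(73/12, 5.0/0.3) = 16.67 servings → $35.83.
black beans only: max(73/36, 5.0/2.8) = 2.028 servings → $1.72.
salmon + black beans with both tight: 1.07 servings and 1.671 servings → $3.72.
Cheapest feasible corner: $1.72.

$1.72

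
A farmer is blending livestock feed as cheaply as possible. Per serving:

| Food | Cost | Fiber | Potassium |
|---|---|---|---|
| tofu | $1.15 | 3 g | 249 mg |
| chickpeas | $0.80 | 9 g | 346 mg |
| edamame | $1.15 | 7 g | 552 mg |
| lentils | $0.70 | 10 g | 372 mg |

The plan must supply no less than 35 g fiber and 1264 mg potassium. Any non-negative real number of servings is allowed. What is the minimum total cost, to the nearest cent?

This is a tiny linear program; its minimum lies at a vertex of the feasible set. List the vertices and price them.
tofu only: max(35/3, 1264/249) = 11.67 servings → $13.42.
chickpeas only: max(35/9, 1264/346) = 3.889 servings → $3.11.
edamame only: max(35/7, 1264/552) = 5 servings → $5.75.
lentils only: max(35/10, 1264/372) = 3.5 servings → $2.45.
tofu + chickpeas with both targets exact would need a negative amount; discard.
tofu + edamame with both targets exact would need a negative amount; discard.
tofu + lentils: the both-tight solution has a negative serving — not a feasible corner.
chickpeas + edamame with both targets exact would need a negative amount; discard.
chickpeas + lentils: the both-tight solution has a negative serving — not a feasible corner.
edamame + lentils: the both-tight solution has a negative serving — not a feasible corner.
So the least-cost plan costs $2.45.

$2.45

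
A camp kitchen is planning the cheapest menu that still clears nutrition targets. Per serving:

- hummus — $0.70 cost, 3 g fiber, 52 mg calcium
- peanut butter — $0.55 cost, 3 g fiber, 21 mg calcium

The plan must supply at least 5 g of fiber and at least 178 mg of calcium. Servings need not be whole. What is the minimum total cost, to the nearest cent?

An LP optimum is at a vertex; with two nutrient constraints at most two foods are used. Check each candidate.
hummus only: max(5/3, 178/52) = 3.423 servings → $2.40.
peanut butter only: max(5/3, 178/21) = 8.476 servings → $4.66.
hummus + peanut butter: intersection lies outside the first quadrant.
The minimum over all feasible corners is $2.40.

$2.40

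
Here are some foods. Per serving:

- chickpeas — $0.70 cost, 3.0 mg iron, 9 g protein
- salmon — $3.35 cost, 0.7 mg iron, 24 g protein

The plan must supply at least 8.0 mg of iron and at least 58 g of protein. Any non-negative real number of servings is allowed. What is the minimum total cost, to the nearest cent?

$4.51

chickpeas only: max(8.0/3.0, 58/9) = 6.444 servings → $4.51.
salmon only: max(8.0/0.7, 58/24) = 11.43 servings → $38.29.
chickpeas + salmon with both tight: 2.304 servings and 1.553 servings → $6.81.
Cheapest feasible corner: $4.51.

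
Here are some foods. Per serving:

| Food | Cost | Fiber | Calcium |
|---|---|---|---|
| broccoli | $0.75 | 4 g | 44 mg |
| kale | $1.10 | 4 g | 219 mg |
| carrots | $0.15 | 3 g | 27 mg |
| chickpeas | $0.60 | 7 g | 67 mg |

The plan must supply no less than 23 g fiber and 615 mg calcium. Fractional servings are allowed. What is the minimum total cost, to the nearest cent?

$3.16

Minimising a linear cost over {fiber ≥ 23, calcium ≥ 615, servings ≥ 0} — the optimum is at a vertex, using one or two foods.
broccoli only: max(23/4, 615/44) = 13.98 servings → $10.48.
kale only: max(23/4, 615/219) = 5.75 servings → $6.33.
carrots only: max(23/3, 615/27) = 22.78 servings → $3.42.
chickpeas only: max(23/7, 615/67) = 9.179 servings → $5.51.
broccoli + kale with both tight: 3.681 servings and 2.069 servings → $5.04.
broccoli + carrots: the both-tight solution has a negative serving — not a feasible corner.
broccoli + chickpeas: intersection lies outside the first quadrant.
kale + carrots with both tight: 2.23 servings and 4.694 servings → $3.16.
kale + chickpeas with both tight: 2.185 servings and 2.037 servings → $3.63.
carrots + chickpeas with both targets exact would need a negative amount; discard.
Cheapest feasible corner: $3.16.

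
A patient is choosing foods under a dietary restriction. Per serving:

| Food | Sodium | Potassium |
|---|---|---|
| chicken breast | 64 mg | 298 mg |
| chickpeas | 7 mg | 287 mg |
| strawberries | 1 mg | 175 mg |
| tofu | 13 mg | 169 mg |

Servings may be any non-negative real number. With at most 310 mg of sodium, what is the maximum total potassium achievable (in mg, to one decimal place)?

Potassium per mg sodium: strawberries 175, chickpeas 41, tofu 13, chicken breast 4.656.
With no serving limits, spend the whole sodium allowance on strawberries: 310 mg / 1 mg × 175 mg = 54250.0 mg.

54250.0 mg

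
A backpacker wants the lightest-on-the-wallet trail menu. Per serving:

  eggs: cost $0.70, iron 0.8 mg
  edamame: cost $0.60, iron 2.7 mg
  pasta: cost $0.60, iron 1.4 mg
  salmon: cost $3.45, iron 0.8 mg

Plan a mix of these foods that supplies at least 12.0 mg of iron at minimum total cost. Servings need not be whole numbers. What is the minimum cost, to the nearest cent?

$2.67

Cost per mg of iron: edamame $0.2222, pasta $0.4286, eggs $0.8750, salmon $4.3125.
With no serving limits, use only edamame: 12.0 mg / 2.7 mg = 4.444 servings × $0.60 = $2.67.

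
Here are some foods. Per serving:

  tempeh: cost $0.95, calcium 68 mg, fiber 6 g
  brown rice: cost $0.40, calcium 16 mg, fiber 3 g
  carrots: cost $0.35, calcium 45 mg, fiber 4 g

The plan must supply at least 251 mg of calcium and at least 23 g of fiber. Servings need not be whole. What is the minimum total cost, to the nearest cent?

Check every corner: each single food scaled to meet both minima, and each pair solved so both constraints bind.
tempeh only: max(251/68, 23/6) = 3.833 servings → $3.64.
brown rice only: max(251/16, 23/3) = 15.69 servings → $6.28.
carrots only: max(251/45, 23/4) = 5.75 servings → $2.01.
tempeh + brown rice with both tight: 3.565 servings and 0.537 servings → $3.60.
tempeh + carrots: the both-tight solution has a negative serving — not a feasible corner.
brown rice + carrots with both tight: 0.4366 servings and 5.423 servings → $2.07.
Cheapest feasible corner: $2.01.

$2.01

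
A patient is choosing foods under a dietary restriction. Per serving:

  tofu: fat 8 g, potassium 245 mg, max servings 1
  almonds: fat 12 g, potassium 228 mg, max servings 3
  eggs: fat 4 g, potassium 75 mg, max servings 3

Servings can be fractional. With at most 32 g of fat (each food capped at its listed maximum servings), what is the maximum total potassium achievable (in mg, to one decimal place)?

Potassium per g fat: tofu 30.62, almonds 19, eggs 18.75.
Take 1 serving of tofu: uses 8 g fat, +245.0 mg potassium (running total 245.0 mg).
Take 2 servings of almonds: uses 24 g fat, +456.0 mg potassium (running total 701.0 mg).
Greedy by best ratio exhausts the fat allowance optimally: 701.0 mg.

701.0 mg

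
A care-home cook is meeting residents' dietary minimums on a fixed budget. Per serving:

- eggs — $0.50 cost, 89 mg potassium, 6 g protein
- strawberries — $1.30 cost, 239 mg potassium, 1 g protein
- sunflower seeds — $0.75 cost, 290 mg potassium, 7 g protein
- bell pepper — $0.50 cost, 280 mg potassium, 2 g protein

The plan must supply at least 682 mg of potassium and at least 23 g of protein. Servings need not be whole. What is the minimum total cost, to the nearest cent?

$2.22

eggs only: max(682/89, 23/6) = 7.663 servings → $3.83.
strawberries only: max(682/239, 23/1) = 23 servings → $29.90.
sunflower seeds only: max(682/290, 23/7) = 3.286 servings → $2.46.
bell pepper only: max(682/280, 23/2) = 11.5 servings → $5.75.
eggs + strawberries with both tight: 3.58 servings and 1.52 servings → $3.77.
eggs + sunflower seeds with both tight: 1.697 servings and 1.831 servings → $2.22.
eggs + bell pepper with both tight: 3.379 servings and 1.362 servings → $2.37.
strawberries + sunflower seeds: the both-tight solution has a negative serving — not a feasible corner.
strawberries + bell pepper: intersection lies outside the first quadrant.
sunflower seeds + bell pepper: the both-tight solution has a negative serving — not a feasible corner.
So the least-cost plan costs $2.22.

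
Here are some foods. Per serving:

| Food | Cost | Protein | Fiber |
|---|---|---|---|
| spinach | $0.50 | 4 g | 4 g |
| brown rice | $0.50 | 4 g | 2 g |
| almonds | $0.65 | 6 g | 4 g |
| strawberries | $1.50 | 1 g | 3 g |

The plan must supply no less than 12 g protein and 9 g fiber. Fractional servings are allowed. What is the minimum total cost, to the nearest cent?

$1.35

The cheapest plan sits at a corner of the feasible region — with two constraints it uses at most two foods.
spinach only: max(12/4, 9/4) = 3 servings → $1.50.
brown rice only: max(12/4, 9/2) = 4.5 servings → $2.25.
almonds only: max(12/6, 9/4) = 2.25 servings → $1.46.
strawberries only: max(12/1, 9/3) = 12 servings → $18.00.
spinach + brown rice with both tight: 1.5 servings and 1.5 servings → $1.50.
spinach + almonds with both tight: 0.75 servings and 1.5 servings → $1.35.
spinach + strawberries: intersection lies outside the first quadrant.
brown rice + almonds with both targets exact would need a negative amount; discard.
brown rice + strawberries with both tight: 2.7 servings and 1.2 servings → $3.15.
almonds + strawberries with both tight: 1.929 servings and 0.4286 servings → $1.90.
So the least-cost plan costs $1.35.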